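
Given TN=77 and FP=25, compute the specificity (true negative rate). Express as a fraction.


Specificity = TN / (TN + FP) = 77 / 102 = 77/102.

77/102


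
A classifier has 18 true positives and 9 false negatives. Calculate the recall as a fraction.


Recall = TP / (TP + FN) = 18 / 27 = 2/3.

2/3


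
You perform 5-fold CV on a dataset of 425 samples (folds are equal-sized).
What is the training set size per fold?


Each validation fold has 425/5 = 85 samples. Training set = 425 - 85 = 340.

340


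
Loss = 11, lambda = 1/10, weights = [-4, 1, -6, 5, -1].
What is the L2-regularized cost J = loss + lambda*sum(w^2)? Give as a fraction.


L2 sq norm = sum(w^2) = 79. J = 11 + 1/10 * 79 = 189/10.

189/10


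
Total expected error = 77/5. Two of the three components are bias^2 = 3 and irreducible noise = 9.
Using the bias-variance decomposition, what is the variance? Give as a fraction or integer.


Total error = bias^2 + variance + irreducible noise. So variance = 77/5 - 3 - 9 = 17/5.

17/5


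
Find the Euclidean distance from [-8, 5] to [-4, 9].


d = sqrt(sum of squared differences). (-8--4)^2=16, (5-9)^2=16. Sum = 32.

sqrt(32)


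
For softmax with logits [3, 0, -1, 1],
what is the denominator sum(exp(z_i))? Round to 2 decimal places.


Denom = e^3=20.0855 + e^0=1.0000 + e^-1=0.3679 + e^1=2.7183. Sum = 24.1717, which rounds to 24.17.

24.17


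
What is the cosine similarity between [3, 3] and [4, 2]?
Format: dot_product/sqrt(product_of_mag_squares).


dot = 18. |a|^2 = 18, |b|^2 = 20. cos = 18/sqrt(360).

18/sqrt(360)


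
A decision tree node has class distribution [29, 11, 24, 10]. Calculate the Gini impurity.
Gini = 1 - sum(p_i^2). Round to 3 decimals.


Total = 74. Proportions: 29/74, 11/74, 24/74, 10/74. sum(p_i^2) = 0.2991. Gini = 1 - 0.2991 = 0.7009, which rounds to 0.701.

0.701


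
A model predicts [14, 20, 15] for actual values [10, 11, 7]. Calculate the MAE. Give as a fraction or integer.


MAE = (1/3) * (|10-14|=4 + |11-20|=9 + |7-15|=8). Sum = 21. MAE = 7.

7


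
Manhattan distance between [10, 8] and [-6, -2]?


d = sum of absolute differences: |10--6|=16 + |8--2|=10 = 26.

26


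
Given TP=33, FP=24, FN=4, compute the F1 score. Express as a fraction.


Precision = 33/57 = 11/19. Recall = 33/37 = 33/37. F1 = 2*P*R/(P+R) = 33/47.

33/47


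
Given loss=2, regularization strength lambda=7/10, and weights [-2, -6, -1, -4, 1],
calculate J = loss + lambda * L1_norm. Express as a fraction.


L1 norm = sum(|w|) = 14. J = 2 + 7/10 * 14 = 59/5.

59/5


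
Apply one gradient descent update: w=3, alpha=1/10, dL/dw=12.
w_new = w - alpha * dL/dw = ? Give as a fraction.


w_new = 3 - 1/10 * 12 = 3 - 6/5 = 9/5.

9/5


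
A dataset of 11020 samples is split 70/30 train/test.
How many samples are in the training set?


Test set = 11020 * 30% = 3306. Training set = 11020 - 3306 = 7714.

7714


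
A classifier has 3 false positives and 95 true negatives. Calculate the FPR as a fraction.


FPR = FP / (FP + TN) = 3 / 98 = 3/98.

3/98


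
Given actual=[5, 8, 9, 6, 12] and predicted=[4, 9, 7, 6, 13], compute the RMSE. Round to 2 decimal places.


MSE = 1.4000. RMSE = sqrt(1.4000) = 1.18.

1.18


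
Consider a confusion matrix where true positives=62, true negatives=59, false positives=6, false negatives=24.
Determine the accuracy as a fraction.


Accuracy = (TP + TN) / (TP + TN + FP + FN) = (62 + 59) / 151 = 121/151.

121/151


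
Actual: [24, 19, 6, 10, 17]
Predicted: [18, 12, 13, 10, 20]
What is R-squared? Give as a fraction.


Mean(y) = 76/5. SS_res = 143. SS_tot = 1034/5. R^2 = 1 - 143/(1034/5) = 29/94.

29/94


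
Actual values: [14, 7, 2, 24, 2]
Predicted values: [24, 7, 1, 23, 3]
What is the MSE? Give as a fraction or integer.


MSE = (1/5) * ((14-24)^2=100 + (7-7)^2=0 + (2-1)^2=1 + (24-23)^2=1 + (2-3)^2=1). Sum = 103. MSE = 103/5.

103/5


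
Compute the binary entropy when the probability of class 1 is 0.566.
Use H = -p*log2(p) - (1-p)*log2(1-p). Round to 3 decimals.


H = -0.566*log2(0.566) - 0.434*log2(0.434) = 0.987.

0.987


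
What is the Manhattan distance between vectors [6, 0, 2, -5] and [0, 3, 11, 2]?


d = sum of absolute differences: |6-0|=6 + |0-3|=3 + |2-11|=9 + |-5-2|=7 = 25.

25


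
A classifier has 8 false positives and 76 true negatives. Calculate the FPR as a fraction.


FPR = FP / (FP + TN) = 8 / 84 = 2/21.

2/21


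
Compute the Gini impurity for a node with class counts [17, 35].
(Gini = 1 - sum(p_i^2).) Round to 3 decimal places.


Total = 52. Proportions: 17/52, 35/52. sum(p_i^2) = 0.5599. Gini = 1 - 0.5599 = 0.4401, which rounds to 0.440.

0.440


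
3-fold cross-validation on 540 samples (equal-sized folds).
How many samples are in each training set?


Each validation fold has 540/3 = 180 samples. Training set = 540 - 180 = 360.

360


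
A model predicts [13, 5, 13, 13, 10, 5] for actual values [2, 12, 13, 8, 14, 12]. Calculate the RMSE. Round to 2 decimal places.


MSE = 43.3333. RMSE = sqrt(43.3333) = 6.58.

6.58


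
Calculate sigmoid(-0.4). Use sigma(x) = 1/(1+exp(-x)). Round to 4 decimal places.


sigma(-0.4) = 1/(1+e^(0.4)) = 1/(1+1.491825) = 1/2.491825 = 0.4013.

0.4013


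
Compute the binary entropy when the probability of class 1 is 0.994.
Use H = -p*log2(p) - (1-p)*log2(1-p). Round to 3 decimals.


H = -0.994*log2(0.994) - 0.006*log2(0.006) = 0.053.

0.053


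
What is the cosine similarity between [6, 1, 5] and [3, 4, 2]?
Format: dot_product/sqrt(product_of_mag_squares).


dot = 32. |a|^2 = 62, |b|^2 = 29. cos = 32/sqrt(1798).

32/sqrt(1798)


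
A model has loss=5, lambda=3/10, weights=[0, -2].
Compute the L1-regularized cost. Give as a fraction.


L1 norm = sum(|w|) = 2. J = 5 + 3/10 * 2 = 28/5.

28/5


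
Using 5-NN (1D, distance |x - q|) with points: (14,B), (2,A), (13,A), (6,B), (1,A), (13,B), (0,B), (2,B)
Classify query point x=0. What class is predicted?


Distances: |14-0|=14, |2-0|=2, |13-0|=13, |6-0|=6, |1-0|=1, |13-0|=13, |0-0|=0, |2-0|=2. 5 nearest: (0,B), (1,A), (2,A), (2,B), (6,B). Counts: {'B': 3, 'A': 2}. Majority class: B.

B


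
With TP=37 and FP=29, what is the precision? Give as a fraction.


Precision = TP / (TP + FP) = 37 / 66 = 37/66.

37/66


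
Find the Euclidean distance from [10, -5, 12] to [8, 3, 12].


d = sqrt(sum of squared differences). (10-8)^2=4, (-5-3)^2=64, (12-12)^2=0. Sum = 68.

sqrt(68)


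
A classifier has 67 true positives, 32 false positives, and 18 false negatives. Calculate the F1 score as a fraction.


Precision = 67/99 = 67/99. Recall = 67/85 = 67/85. F1 = 2*P*R/(P+R) = 67/92.

67/92


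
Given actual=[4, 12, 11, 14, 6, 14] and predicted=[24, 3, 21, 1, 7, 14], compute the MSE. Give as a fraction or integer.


MSE = (1/6) * ((4-24)^2=400 + (12-3)^2=81 + (11-21)^2=100 + (14-1)^2=169 + (6-7)^2=1 + (14-14)^2=0). Sum = 751. MSE = 751/6.

751/6


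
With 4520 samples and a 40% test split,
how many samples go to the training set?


Test set = 4520 * 40% = 1808. Training set = 4520 - 1808 = 2712.

2712


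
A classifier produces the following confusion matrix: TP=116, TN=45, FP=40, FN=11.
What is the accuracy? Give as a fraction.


Accuracy = (TP + TN) / (TP + TN + FP + FN) = (116 + 45) / 212 = 161/212.

161/212


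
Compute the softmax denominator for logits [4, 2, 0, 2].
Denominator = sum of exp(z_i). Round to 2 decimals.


Denom = e^4=54.5982 + e^2=7.3891 + e^0=1.0000 + e^2=7.3891. Sum = 70.3764, which rounds to 70.38.

70.38


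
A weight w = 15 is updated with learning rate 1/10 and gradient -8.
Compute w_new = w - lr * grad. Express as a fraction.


w_new = 15 - 1/10 * -8 = 15 - -4/5 = 79/5.

79/5


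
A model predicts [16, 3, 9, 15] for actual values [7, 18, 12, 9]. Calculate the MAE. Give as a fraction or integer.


MAE = (1/4) * (|7-16|=9 + |18-3|=15 + |12-9|=3 + |9-15|=6). Sum = 33. MAE = 33/4.

33/4


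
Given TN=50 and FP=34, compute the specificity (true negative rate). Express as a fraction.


Specificity = TN / (TN + FP) = 50 / 84 = 25/42.

25/42


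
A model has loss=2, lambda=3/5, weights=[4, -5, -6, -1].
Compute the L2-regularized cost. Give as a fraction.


L2 sq norm = sum(w^2) = 78. J = 2 + 3/5 * 78 = 244/5.

244/5


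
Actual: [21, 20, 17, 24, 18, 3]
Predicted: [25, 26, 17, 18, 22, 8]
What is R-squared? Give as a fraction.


Mean(y) = 103/6. SS_res = 129. SS_tot = 1625/6. R^2 = 1 - 129/(1625/6) = 851/1625.

851/1625


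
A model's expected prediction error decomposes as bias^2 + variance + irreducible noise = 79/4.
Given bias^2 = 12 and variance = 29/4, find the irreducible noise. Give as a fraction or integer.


Total error = bias^2 + variance + irreducible noise. So irreducible noise = 79/4 - 12 - 29/4 = 1/2.

1/2


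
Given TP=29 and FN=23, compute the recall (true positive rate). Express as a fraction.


Recall = TP / (TP + FN) = 29 / 52 = 29/52.

29/52


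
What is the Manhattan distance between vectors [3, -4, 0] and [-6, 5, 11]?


d = sum of absolute differences: |3--6|=9 + |-4-5|=9 + |0-11|=11 = 29.

29


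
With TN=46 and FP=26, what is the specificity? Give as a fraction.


Specificity = TN / (TN + FP) = 46 / 72 = 23/36.

23/36


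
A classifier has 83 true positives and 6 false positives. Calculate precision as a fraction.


Precision = TP / (TP + FP) = 83 / 89 = 83/89.

83/89


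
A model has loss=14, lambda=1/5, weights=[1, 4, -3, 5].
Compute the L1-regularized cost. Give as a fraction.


L1 norm = sum(|w|) = 13. J = 14 + 1/5 * 13 = 83/5.

83/5


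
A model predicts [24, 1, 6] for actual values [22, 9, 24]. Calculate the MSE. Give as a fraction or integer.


MSE = (1/3) * ((22-24)^2=4 + (9-1)^2=64 + (24-6)^2=324). Sum = 392. MSE = 392/3.

392/3


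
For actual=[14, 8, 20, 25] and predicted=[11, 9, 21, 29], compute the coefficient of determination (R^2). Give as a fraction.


Mean(y) = 67/4. SS_res = 27. SS_tot = 651/4. R^2 = 1 - 27/(651/4) = 181/217.

181/217


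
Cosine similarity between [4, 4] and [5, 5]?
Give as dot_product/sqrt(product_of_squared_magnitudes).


dot = 40. |a|^2 = 32, |b|^2 = 50. cos = 40/sqrt(1600).

40/sqrt(1600)


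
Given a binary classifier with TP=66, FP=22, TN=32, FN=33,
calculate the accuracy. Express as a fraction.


Accuracy = (TP + TN) / (TP + TN + FP + FN) = (66 + 32) / 153 = 98/153.

98/153


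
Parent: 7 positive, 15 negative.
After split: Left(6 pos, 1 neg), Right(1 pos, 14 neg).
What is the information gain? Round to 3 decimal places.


H(parent) = 0.9024. H(left) = 0.5917, H(right) = 0.3534. Weighted = (7/22)*0.5917 + (15/22)*0.3534 = 0.4292. IG = 0.9024 - 0.4292 = 0.4732, which rounds to 0.473.

0.473


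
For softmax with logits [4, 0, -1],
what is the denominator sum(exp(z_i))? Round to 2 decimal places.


Denom = e^4=54.5982 + e^0=1.0000 + e^-1=0.3679. Sum = 55.9661, which rounds to 55.97.

55.97


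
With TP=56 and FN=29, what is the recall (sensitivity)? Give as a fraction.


Recall = TP / (TP + FN) = 56 / 85 = 56/85.

56/85


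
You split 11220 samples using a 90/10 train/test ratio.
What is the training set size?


Test set = 11220 * 10% = 1122. Training set = 11220 - 1122 = 10098.

10098


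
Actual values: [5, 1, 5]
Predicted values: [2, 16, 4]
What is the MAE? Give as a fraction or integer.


MAE = (1/3) * (|5-2|=3 + |1-16|=15 + |5-4|=1). Sum = 19. MAE = 19/3.

19/3


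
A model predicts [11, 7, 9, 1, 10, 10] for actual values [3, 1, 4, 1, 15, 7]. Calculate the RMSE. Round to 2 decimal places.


MSE = 26.5000. RMSE = sqrt(26.5000) = 5.15.

5.15


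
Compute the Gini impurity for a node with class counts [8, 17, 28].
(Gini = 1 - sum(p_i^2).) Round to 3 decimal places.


Total = 53. Proportions: 8/53, 17/53, 28/53. sum(p_i^2) = 0.4048. Gini = 1 - 0.4048 = 0.5952, which rounds to 0.595.

0.595


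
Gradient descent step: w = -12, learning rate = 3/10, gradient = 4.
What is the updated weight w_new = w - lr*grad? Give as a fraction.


w_new = -12 - 3/10 * 4 = -12 - 6/5 = -66/5.

-66/5


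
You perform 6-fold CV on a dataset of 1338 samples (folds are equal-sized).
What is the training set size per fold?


Each validation fold has 1338/6 = 223 samples. Training set = 1338 - 223 = 1115.

1115


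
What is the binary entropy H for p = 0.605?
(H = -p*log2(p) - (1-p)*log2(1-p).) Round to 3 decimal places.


H = -0.605*log2(0.605) - 0.395*log2(0.395) = 0.968.

0.968


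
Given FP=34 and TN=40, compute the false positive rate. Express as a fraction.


FPR = FP / (FP + TN) = 34 / 74 = 17/37.

17/37


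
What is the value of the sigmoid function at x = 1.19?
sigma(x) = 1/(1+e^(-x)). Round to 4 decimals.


sigma(1.19) = 1/(1+e^(-1.19)) = 1/(1+0.304221) = 1/1.304221 = 0.7667.

0.7667


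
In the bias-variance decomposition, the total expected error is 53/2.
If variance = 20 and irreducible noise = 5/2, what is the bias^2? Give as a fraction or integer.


Total error = bias^2 + variance + irreducible noise. So bias^2 = 53/2 - 20 - 5/2 = 4.

4


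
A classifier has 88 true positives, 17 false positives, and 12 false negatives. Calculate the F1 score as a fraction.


Precision = 88/105 = 88/105. Recall = 88/100 = 22/25. F1 = 2*P*R/(P+R) = 176/205.

176/205


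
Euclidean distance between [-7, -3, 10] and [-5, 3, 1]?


d = sqrt(sum of squared differences). (-7--5)^2=4, (-3-3)^2=36, (10-1)^2=81. Sum = 121.

11


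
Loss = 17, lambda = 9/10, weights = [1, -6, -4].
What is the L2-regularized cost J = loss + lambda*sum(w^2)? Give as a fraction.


L2 sq norm = sum(w^2) = 53. J = 17 + 9/10 * 53 = 647/10.

647/10


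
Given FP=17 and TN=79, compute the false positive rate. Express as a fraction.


FPR = FP / (FP + TN) = 17 / 96 = 17/96.

17/96


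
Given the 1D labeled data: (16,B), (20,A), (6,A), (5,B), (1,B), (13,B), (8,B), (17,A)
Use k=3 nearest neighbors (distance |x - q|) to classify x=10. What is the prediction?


Distances: |16-10|=6, |20-10|=10, |6-10|=4, |5-10|=5, |1-10|=9, |13-10|=3, |8-10|=2, |17-10|=7. 3 nearest: (8,B), (13,B), (6,A). Counts: {'B': 2, 'A': 1}. Majority class: B.

B


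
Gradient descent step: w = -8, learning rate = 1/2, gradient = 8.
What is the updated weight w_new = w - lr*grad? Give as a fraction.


w_new = -8 - 1/2 * 8 = -8 - 4 = -12.

-12


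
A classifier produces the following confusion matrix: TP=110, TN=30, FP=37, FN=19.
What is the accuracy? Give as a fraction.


Accuracy = (TP + TN) / (TP + TN + FP + FN) = (110 + 30) / 196 = 5/7.

5/7


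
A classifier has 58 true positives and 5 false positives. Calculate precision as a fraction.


Precision = TP / (TP + FP) = 58 / 63 = 58/63.

58/63


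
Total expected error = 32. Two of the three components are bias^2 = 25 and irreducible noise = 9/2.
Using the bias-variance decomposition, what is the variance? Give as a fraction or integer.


Total error = bias^2 + variance + irreducible noise. So variance = 32 - 25 - 9/2 = 5/2.

5/2


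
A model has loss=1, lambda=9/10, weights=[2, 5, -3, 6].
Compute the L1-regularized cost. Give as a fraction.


L1 norm = sum(|w|) = 16. J = 1 + 9/10 * 16 = 77/5.

77/5


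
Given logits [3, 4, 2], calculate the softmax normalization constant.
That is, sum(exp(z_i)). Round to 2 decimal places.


Denom = e^3=20.0855 + e^4=54.5982 + e^2=7.3891. Sum = 82.0728, which rounds to 82.07.

82.07


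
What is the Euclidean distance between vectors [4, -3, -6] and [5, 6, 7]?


d = sqrt(sum of squared differences). (4-5)^2=1, (-3-6)^2=81, (-6-7)^2=169. Sum = 251.

sqrt(251)


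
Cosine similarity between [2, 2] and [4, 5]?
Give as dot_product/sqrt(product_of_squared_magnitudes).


dot = 18. |a|^2 = 8, |b|^2 = 41. cos = 18/sqrt(328).

18/sqrt(328)


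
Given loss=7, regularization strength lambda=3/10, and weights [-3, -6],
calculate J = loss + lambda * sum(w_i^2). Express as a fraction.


L2 sq norm = sum(w^2) = 45. J = 7 + 3/10 * 45 = 41/2.

41/2


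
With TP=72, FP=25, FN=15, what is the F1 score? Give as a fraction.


Precision = 72/97 = 72/97. Recall = 72/87 = 24/29. F1 = 2*P*R/(P+R) = 18/23.

18/23


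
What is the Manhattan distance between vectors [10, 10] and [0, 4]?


d = sum of absolute differences: |10-0|=10 + |10-4|=6 = 16.

16


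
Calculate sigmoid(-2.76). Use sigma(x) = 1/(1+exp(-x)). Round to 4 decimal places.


sigma(-2.76) = 1/(1+e^(2.76)) = 1/(1+15.799843) = 1/16.799843 = 0.0595.

0.0595


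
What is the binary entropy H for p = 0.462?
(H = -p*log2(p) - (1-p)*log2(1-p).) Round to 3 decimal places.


H = -0.462*log2(0.462) - 0.538*log2(0.538) = 0.996.

0.996


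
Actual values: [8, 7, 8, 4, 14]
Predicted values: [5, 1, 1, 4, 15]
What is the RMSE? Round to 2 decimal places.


MSE = 19.0000. RMSE = sqrt(19.0000) = 4.36.

4.36


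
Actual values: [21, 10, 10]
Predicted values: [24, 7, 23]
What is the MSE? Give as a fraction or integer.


MSE = (1/3) * ((21-24)^2=9 + (10-7)^2=9 + (10-23)^2=169). Sum = 187. MSE = 187/3.

187/3


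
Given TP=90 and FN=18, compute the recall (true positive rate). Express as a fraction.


Recall = TP / (TP + FN) = 90 / 108 = 5/6.

5/6


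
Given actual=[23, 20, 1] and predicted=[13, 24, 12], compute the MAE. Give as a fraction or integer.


MAE = (1/3) * (|23-13|=10 + |20-24|=4 + |1-12|=11). Sum = 25. MAE = 25/3.

25/3


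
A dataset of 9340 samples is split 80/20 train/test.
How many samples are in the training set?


Test set = 9340 * 20% = 1868. Training set = 9340 - 1868 = 7472.

7472


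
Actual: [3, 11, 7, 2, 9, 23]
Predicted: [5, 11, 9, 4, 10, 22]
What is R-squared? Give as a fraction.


Mean(y) = 55/6. SS_res = 14. SS_tot = 1733/6. R^2 = 1 - 14/(1733/6) = 1649/1733.

1649/1733


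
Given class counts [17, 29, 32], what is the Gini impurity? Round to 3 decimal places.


Total = 78. Proportions: 17/78, 29/78, 32/78. sum(p_i^2) = 0.3540. Gini = 1 - 0.3540 = 0.6460, which rounds to 0.646.

0.646


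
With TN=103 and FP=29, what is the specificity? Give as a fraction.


Specificity = TN / (TN + FP) = 103 / 132 = 103/132.

103/132


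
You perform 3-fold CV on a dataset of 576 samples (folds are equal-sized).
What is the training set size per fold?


Each validation fold has 576/3 = 192 samples. Training set = 576 - 192 = 384.

384


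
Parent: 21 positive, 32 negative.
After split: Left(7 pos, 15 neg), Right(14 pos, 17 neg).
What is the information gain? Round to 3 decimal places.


H(parent) = 0.9687. H(left) = 0.9024, H(right) = 0.9932. Weighted = (22/53)*0.9024 + (31/53)*0.9932 = 0.9555. IG = 0.9687 - 0.9555 = 0.0132, which rounds to 0.013.

0.013


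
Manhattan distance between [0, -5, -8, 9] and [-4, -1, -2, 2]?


d = sum of absolute differences: |0--4|=4 + |-5--1|=4 + |-8--2|=6 + |9-2|=7 = 21.

21


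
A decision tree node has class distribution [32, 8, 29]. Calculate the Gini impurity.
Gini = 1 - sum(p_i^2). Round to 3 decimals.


Total = 69. Proportions: 32/69, 8/69, 29/69. sum(p_i^2) = 0.4052. Gini = 1 - 0.4052 = 0.5948, which rounds to 0.595.

0.595


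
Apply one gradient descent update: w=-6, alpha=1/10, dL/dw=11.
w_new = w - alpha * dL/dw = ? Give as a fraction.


w_new = -6 - 1/10 * 11 = -6 - 11/10 = -71/10.

-71/10


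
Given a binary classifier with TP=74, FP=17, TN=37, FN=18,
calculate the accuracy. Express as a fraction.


Accuracy = (TP + TN) / (TP + TN + FP + FN) = (74 + 37) / 146 = 111/146.

111/146


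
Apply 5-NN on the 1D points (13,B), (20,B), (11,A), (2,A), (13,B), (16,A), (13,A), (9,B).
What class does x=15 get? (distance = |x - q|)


Distances: |13-15|=2, |20-15|=5, |11-15|=4, |2-15|=13, |13-15|=2, |16-15|=1, |13-15|=2, |9-15|=6. 5 nearest: (16,A), (13,A), (13,B), (13,B), (11,A). Counts: {'A': 3, 'B': 2}. Majority class: A.

A


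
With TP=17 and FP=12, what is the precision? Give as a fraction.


Precision = TP / (TP + FP) = 17 / 29 = 17/29.

17/29


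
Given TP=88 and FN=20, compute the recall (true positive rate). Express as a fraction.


Recall = TP / (TP + FN) = 88 / 108 = 22/27.

22/27


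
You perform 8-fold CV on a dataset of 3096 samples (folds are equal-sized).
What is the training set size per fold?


Each validation fold has 3096/8 = 387 samples. Training set = 3096 - 387 = 2709.

2709


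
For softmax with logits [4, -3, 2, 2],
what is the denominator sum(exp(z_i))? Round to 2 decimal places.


Denom = e^4=54.5982 + e^-3=0.0498 + e^2=7.3891 + e^2=7.3891. Sum = 69.4262, which rounds to 69.43.

69.43


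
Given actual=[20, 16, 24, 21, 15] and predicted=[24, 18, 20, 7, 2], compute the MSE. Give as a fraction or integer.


MSE = (1/5) * ((20-24)^2=16 + (16-18)^2=4 + (24-20)^2=16 + (21-7)^2=196 + (15-2)^2=169). Sum = 401. MSE = 401/5.

401/5


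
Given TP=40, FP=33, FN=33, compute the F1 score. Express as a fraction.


Precision = 40/73 = 40/73. Recall = 40/73 = 40/73. F1 = 2*P*R/(P+R) = 40/73.

40/73


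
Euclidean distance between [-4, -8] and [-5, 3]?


d = sqrt(sum of squared differences). (-4--5)^2=1, (-8-3)^2=121. Sum = 122.

sqrt(122)


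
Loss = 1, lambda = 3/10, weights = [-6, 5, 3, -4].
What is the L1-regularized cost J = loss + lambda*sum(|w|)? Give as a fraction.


L1 norm = sum(|w|) = 18. J = 1 + 3/10 * 18 = 32/5.

32/5


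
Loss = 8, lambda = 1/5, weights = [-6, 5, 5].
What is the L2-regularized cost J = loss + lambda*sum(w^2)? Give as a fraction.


L2 sq norm = sum(w^2) = 86. J = 8 + 1/5 * 86 = 126/5.

126/5


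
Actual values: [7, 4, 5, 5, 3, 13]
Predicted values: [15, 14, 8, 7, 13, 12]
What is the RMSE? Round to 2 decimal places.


MSE = 46.3333. RMSE = sqrt(46.3333) = 6.81.

6.81


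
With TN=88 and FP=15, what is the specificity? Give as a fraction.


Specificity = TN / (TN + FP) = 88 / 103 = 88/103.

88/103


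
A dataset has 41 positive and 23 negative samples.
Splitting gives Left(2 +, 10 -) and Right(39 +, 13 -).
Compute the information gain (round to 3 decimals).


H(parent) = 0.9422. H(left) = 0.6500, H(right) = 0.8113. Weighted = (12/64)*0.6500 + (52/64)*0.8113 = 0.7811. IG = 0.9422 - 0.7811 = 0.1611, which rounds to 0.161.

0.161


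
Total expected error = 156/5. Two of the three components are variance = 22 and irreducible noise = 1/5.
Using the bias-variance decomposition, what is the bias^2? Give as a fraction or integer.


Total error = bias^2 + variance + irreducible noise. So bias^2 = 156/5 - 22 - 1/5 = 9.

9


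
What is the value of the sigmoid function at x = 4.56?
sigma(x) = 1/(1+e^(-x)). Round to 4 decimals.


sigma(4.56) = 1/(1+e^(-4.56)) = 1/(1+0.010462) = 1/1.010462 = 0.9896.

0.9896


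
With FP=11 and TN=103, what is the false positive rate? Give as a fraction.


FPR = FP / (FP + TN) = 11 / 114 = 11/114.

11/114


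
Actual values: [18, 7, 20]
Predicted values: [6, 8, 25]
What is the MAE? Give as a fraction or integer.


MAE = (1/3) * (|18-6|=12 + |7-8|=1 + |20-25|=5). Sum = 18. MAE = 6.

6


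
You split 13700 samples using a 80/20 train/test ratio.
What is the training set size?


Test set = 13700 * 20% = 2740. Training set = 13700 - 2740 = 10960.

10960


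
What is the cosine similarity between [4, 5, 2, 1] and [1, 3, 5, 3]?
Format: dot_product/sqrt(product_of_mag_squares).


dot = 32. |a|^2 = 46, |b|^2 = 44. cos = 32/sqrt(2024).

32/sqrt(2024)


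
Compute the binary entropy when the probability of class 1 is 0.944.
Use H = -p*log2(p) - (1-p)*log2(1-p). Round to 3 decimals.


H = -0.944*log2(0.944) - 0.056*log2(0.056) = 0.311.

0.311


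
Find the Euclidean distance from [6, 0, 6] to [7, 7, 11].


d = sqrt(sum of squared differences). (6-7)^2=1, (0-7)^2=49, (6-11)^2=25. Sum = 75.

sqrt(75)


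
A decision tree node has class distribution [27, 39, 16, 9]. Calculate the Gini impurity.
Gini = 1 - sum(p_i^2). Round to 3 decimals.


Total = 91. Proportions: 27/91, 39/91, 16/91, 9/91. sum(p_i^2) = 0.3124. Gini = 1 - 0.3124 = 0.6876, which rounds to 0.688.

0.688


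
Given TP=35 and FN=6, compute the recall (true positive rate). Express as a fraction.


Recall = TP / (TP + FN) = 35 / 41 = 35/41.

35/41


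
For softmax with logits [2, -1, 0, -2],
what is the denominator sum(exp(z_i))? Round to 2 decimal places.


Denom = e^2=7.3891 + e^-1=0.3679 + e^0=1.0000 + e^-2=0.1353. Sum = 8.8923, which rounds to 8.89.

8.89


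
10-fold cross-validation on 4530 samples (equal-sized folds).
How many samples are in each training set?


Each validation fold has 4530/10 = 453 samples. Training set = 4530 - 453 = 4077.

4077


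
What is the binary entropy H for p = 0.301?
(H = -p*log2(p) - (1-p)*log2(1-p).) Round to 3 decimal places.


H = -0.301*log2(0.301) - 0.699*log2(0.699) = 0.883.

0.883


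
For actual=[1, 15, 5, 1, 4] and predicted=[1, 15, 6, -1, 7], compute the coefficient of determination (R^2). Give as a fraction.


Mean(y) = 26/5. SS_res = 14. SS_tot = 664/5. R^2 = 1 - 14/(664/5) = 297/332.

297/332


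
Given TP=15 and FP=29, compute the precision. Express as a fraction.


Precision = TP / (TP + FP) = 15 / 44 = 15/44.

15/44


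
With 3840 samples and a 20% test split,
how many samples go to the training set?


Test set = 3840 * 20% = 768. Training set = 3840 - 768 = 3072.

3072


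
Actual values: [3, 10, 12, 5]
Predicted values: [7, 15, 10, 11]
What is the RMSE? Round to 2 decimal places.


MSE = 20.2500. RMSE = sqrt(20.2500) = 4.50.

4.50


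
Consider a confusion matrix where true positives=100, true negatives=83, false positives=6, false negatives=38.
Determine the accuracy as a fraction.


Accuracy = (TP + TN) / (TP + TN + FP + FN) = (100 + 83) / 227 = 183/227.

183/227


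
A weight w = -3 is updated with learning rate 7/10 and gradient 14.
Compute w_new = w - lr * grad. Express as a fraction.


w_new = -3 - 7/10 * 14 = -3 - 49/5 = -64/5.

-64/5


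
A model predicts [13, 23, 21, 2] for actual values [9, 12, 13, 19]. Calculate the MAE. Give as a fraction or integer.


MAE = (1/4) * (|9-13|=4 + |12-23|=11 + |13-21|=8 + |19-2|=17). Sum = 40. MAE = 10.

10


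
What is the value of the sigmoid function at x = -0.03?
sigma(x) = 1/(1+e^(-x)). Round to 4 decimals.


sigma(-0.03) = 1/(1+e^(0.03)) = 1/(1+1.030455) = 1/2.030455 = 0.4925.

0.4925


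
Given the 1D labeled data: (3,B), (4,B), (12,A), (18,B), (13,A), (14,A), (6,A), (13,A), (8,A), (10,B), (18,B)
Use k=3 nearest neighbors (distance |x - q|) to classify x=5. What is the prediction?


Distances: |3-5|=2, |4-5|=1, |12-5|=7, |18-5|=13, |13-5|=8, |14-5|=9, |6-5|=1, |13-5|=8, |8-5|=3, |10-5|=5, |18-5|=13. 3 nearest: (6,A), (4,B), (3,B). Counts: {'A': 1, 'B': 2}. Majority class: B.

B


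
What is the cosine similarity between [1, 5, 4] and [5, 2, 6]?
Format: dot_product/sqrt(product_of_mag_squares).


dot = 39. |a|^2 = 42, |b|^2 = 65. cos = 39/sqrt(2730).

39/sqrt(2730)


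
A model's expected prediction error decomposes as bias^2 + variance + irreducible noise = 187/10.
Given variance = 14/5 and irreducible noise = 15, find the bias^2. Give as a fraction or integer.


Total error = bias^2 + variance + irreducible noise. So bias^2 = 187/10 - 14/5 - 15 = 9/10.

9/10


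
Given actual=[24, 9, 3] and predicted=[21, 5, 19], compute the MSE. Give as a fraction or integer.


MSE = (1/3) * ((24-21)^2=9 + (9-5)^2=16 + (3-19)^2=256). Sum = 281. MSE = 281/3.

281/3


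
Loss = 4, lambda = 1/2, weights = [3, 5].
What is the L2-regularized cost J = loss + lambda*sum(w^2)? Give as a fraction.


L2 sq norm = sum(w^2) = 34. J = 4 + 1/2 * 34 = 21.

21


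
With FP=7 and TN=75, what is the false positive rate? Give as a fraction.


FPR = FP / (FP + TN) = 7 / 82 = 7/82.

7/82


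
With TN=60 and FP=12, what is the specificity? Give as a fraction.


Specificity = TN / (TN + FP) = 60 / 72 = 5/6.

5/6


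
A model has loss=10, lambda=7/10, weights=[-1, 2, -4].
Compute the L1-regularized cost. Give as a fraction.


L1 norm = sum(|w|) = 7. J = 10 + 7/10 * 7 = 149/10.

149/10


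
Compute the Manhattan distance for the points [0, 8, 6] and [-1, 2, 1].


d = sum of absolute differences: |0--1|=1 + |8-2|=6 + |6-1|=5 = 12.

12


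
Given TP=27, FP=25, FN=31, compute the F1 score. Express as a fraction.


Precision = 27/52 = 27/52. Recall = 27/58 = 27/58. F1 = 2*P*R/(P+R) = 27/55.

27/55


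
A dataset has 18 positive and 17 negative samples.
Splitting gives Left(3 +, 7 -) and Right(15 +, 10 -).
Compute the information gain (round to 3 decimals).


H(parent) = 0.9994. H(left) = 0.8813, H(right) = 0.9710. Weighted = (10/35)*0.8813 + (25/35)*0.9710 = 0.9454. IG = 0.9994 - 0.9454 = 0.0540, which rounds to 0.054.

0.054


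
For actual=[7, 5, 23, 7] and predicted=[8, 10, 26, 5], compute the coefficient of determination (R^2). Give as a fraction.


Mean(y) = 21/2. SS_res = 39. SS_tot = 211. R^2 = 1 - 39/(211) = 172/211.

172/211


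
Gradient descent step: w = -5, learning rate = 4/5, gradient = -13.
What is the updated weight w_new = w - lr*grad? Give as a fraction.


w_new = -5 - 4/5 * -13 = -5 - -52/5 = 27/5.

27/5


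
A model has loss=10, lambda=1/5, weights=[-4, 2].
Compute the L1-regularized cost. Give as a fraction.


L1 norm = sum(|w|) = 6. J = 10 + 1/5 * 6 = 56/5.

56/5


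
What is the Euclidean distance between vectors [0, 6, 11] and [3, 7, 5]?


d = sqrt(sum of squared differences). (0-3)^2=9, (6-7)^2=1, (11-5)^2=36. Sum = 46.

sqrt(46)


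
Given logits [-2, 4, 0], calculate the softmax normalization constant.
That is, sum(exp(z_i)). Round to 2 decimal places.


Denom = e^-2=0.1353 + e^4=54.5982 + e^0=1.0000. Sum = 55.7335, which rounds to 55.73.

55.73


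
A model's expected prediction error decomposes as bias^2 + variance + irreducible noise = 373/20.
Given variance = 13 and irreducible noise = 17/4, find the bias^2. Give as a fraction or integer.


Total error = bias^2 + variance + irreducible noise. So bias^2 = 373/20 - 13 - 17/4 = 7/5.

7/5


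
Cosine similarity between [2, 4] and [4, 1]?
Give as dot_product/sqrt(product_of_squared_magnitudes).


dot = 12. |a|^2 = 20, |b|^2 = 17. cos = 12/sqrt(340).

12/sqrt(340)


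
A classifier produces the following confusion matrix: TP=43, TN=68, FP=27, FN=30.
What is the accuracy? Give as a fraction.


Accuracy = (TP + TN) / (TP + TN + FP + FN) = (43 + 68) / 168 = 37/56.

37/56


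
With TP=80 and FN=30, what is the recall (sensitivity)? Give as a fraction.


Recall = TP / (TP + FN) = 80 / 110 = 8/11.

8/11


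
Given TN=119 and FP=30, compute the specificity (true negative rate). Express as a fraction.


Specificity = TN / (TN + FP) = 119 / 149 = 119/149.

119/149


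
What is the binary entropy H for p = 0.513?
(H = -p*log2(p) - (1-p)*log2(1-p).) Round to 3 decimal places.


H = -0.513*log2(0.513) - 0.487*log2(0.487) = 1.000.

1.000


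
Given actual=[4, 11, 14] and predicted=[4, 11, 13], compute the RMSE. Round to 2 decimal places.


MSE = 0.3333. RMSE = sqrt(0.3333) = 0.58.

0.58


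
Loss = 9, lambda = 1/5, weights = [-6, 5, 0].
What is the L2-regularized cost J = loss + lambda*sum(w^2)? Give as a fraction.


L2 sq norm = sum(w^2) = 61. J = 9 + 1/5 * 61 = 106/5.

106/5


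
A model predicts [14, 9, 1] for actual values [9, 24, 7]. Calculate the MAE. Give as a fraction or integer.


MAE = (1/3) * (|9-14|=5 + |24-9|=15 + |7-1|=6). Sum = 26. MAE = 26/3.

26/3


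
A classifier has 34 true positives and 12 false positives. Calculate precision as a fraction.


Precision = TP / (TP + FP) = 34 / 46 = 17/23.

17/23


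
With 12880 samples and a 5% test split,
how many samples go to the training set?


Test set = 12880 * 5% = 644. Training set = 12880 - 644 = 12236.

12236


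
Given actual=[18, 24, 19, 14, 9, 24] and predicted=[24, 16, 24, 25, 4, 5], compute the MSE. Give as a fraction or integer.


MSE = (1/6) * ((18-24)^2=36 + (24-16)^2=64 + (19-24)^2=25 + (14-25)^2=121 + (9-4)^2=25 + (24-5)^2=361). Sum = 632. MSE = 316/3.

316/3


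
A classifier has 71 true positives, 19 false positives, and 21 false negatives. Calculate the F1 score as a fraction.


Precision = 71/90 = 71/90. Recall = 71/92 = 71/92. F1 = 2*P*R/(P+R) = 71/91.

71/91


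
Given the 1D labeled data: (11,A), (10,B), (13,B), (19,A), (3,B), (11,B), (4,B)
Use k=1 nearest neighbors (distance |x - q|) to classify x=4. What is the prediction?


Distances: |11-4|=7, |10-4|=6, |13-4|=9, |19-4|=15, |3-4|=1, |11-4|=7, |4-4|=0. 1 nearest: (4,B). Counts: {'B': 1}. Majority class: B.

B


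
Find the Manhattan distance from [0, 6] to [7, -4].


d = sum of absolute differences: |0-7|=7 + |6--4|=10 = 17.

17


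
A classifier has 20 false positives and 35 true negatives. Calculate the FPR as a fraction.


FPR = FP / (FP + TN) = 20 / 55 = 4/11.

4/11


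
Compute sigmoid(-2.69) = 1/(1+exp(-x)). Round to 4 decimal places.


sigma(-2.69) = 1/(1+e^(2.69)) = 1/(1+14.731676) = 1/15.731676 = 0.0636.

0.0636


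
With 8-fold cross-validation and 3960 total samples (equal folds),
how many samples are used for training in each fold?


Each validation fold has 3960/8 = 495 samples. Training set = 3960 - 495 = 3465.

3465


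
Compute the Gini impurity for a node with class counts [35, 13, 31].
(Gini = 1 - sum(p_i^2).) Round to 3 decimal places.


Total = 79. Proportions: 35/79, 13/79, 31/79. sum(p_i^2) = 0.3773. Gini = 1 - 0.3773 = 0.6227, which rounds to 0.623.

0.623


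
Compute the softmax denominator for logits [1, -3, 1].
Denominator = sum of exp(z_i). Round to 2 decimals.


Denom = e^1=2.7183 + e^-3=0.0498 + e^1=2.7183. Sum = 5.4864, which rounds to 5.49.

5.49


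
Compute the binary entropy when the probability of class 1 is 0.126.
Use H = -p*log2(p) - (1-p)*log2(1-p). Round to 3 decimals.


H = -0.126*log2(0.126) - 0.874*log2(0.874) = 0.546.

0.546


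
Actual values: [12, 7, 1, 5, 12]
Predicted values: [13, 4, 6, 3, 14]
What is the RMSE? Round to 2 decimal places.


MSE = 8.6000. RMSE = sqrt(8.6000) = 2.93.

2.93


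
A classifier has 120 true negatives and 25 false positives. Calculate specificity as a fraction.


Specificity = TN / (TN + FP) = 120 / 145 = 24/29.

24/29


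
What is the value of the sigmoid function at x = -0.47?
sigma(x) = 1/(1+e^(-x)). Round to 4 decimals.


sigma(-0.47) = 1/(1+e^(0.47)) = 1/(1+1.599994) = 1/2.599994 = 0.3846.

0.3846


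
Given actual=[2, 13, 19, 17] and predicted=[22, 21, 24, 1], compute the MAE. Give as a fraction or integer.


MAE = (1/4) * (|2-22|=20 + |13-21|=8 + |19-24|=5 + |17-1|=16). Sum = 49. MAE = 49/4.

49/4


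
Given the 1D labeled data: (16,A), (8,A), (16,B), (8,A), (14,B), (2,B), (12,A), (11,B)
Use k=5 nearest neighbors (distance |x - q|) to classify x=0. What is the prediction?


Distances: |16-0|=16, |8-0|=8, |16-0|=16, |8-0|=8, |14-0|=14, |2-0|=2, |12-0|=12, |11-0|=11. 5 nearest: (2,B), (8,A), (8,A), (11,B), (12,A). Counts: {'B': 2, 'A': 3}. Majority class: A.

A


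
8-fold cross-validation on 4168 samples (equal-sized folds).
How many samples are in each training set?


Each validation fold has 4168/8 = 521 samples. Training set = 4168 - 521 = 3647.

3647


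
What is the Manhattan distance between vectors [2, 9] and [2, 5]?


d = sum of absolute differences: |2-2|=0 + |9-5|=4 = 4.

4


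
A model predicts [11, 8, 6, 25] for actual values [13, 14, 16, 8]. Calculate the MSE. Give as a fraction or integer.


MSE = (1/4) * ((13-11)^2=4 + (14-8)^2=36 + (16-6)^2=100 + (8-25)^2=289). Sum = 429. MSE = 429/4.

429/4


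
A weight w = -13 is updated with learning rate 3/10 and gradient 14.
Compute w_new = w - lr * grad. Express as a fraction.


w_new = -13 - 3/10 * 14 = -13 - 21/5 = -86/5.

-86/5


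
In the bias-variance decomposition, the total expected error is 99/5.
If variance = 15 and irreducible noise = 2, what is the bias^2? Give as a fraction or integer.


Total error = bias^2 + variance + irreducible noise. So bias^2 = 99/5 - 15 - 2 = 14/5.

14/5


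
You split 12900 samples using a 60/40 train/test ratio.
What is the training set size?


Test set = 12900 * 40% = 5160. Training set = 12900 - 5160 = 7740.

7740


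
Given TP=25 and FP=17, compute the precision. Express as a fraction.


Precision = TP / (TP + FP) = 25 / 42 = 25/42.

25/42


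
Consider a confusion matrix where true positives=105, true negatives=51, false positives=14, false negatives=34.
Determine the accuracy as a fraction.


Accuracy = (TP + TN) / (TP + TN + FP + FN) = (105 + 51) / 204 = 13/17.

13/17


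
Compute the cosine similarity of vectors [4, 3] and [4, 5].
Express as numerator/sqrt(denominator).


dot = 31. |a|^2 = 25, |b|^2 = 41. cos = 31/sqrt(1025).

31/sqrt(1025)


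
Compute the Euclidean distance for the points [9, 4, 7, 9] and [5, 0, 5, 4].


d = sqrt(sum of squared differences). (9-5)^2=16, (4-0)^2=16, (7-5)^2=4, (9-4)^2=25. Sum = 61.

sqrt(61)


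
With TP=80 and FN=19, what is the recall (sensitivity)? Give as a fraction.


Recall = TP / (TP + FN) = 80 / 99 = 80/99.

80/99


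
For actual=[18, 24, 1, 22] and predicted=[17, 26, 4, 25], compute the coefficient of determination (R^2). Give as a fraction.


Mean(y) = 65/4. SS_res = 23. SS_tot = 1315/4. R^2 = 1 - 23/(1315/4) = 1223/1315.

1223/1315


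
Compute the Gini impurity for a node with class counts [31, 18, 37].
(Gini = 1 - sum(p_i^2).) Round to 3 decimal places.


Total = 86. Proportions: 31/86, 18/86, 37/86. sum(p_i^2) = 0.3588. Gini = 1 - 0.3588 = 0.6412, which rounds to 0.641.

0.641


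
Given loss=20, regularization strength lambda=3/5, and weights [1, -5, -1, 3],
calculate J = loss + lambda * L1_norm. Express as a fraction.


L1 norm = sum(|w|) = 10. J = 20 + 3/5 * 10 = 26.

26


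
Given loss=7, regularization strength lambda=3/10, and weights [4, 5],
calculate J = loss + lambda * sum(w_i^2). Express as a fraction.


L2 sq norm = sum(w^2) = 41. J = 7 + 3/10 * 41 = 193/10.

193/10


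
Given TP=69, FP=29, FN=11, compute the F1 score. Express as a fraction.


Precision = 69/98 = 69/98. Recall = 69/80 = 69/80. F1 = 2*P*R/(P+R) = 69/89.

69/89


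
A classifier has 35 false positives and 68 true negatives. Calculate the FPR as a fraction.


FPR = FP / (FP + TN) = 35 / 103 = 35/103.

35/103


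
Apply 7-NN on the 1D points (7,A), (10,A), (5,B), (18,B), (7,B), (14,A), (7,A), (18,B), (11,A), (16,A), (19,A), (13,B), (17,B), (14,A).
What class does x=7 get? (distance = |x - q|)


Distances: |7-7|=0, |10-7|=3, |5-7|=2, |18-7|=11, |7-7|=0, |14-7|=7, |7-7|=0, |18-7|=11, |11-7|=4, |16-7|=9, |19-7|=12, |13-7|=6, |17-7|=10, |14-7|=7. 7 nearest: (7,A), (7,A), (7,B), (5,B), (10,A), (11,A), (13,B). Counts: {'A': 4, 'B': 3}. Majority class: A.

A


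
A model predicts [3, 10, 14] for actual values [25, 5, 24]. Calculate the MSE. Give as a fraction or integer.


MSE = (1/3) * ((25-3)^2=484 + (5-10)^2=25 + (24-14)^2=100). Sum = 609. MSE = 203.

203


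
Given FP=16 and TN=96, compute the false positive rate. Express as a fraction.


FPR = FP / (FP + TN) = 16 / 112 = 1/7.

1/7


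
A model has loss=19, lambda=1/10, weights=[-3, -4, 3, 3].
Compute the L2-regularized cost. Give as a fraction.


L2 sq norm = sum(w^2) = 43. J = 19 + 1/10 * 43 = 233/10.

233/10


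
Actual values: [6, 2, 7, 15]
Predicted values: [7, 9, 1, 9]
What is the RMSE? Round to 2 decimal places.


MSE = 30.5000. RMSE = sqrt(30.5000) = 5.52.

5.52
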